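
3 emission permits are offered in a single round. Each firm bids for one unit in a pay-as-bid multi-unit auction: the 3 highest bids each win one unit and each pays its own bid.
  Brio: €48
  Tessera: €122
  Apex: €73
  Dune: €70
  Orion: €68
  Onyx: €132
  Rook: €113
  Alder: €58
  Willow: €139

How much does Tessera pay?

Tessera pays €122

Sorting: 139 (Willow), 132 (Onyx), 122 (Tessera), 113 (Rook), 73 (Apex), …
The 3 highest are Willow, Onyx, Tessera.
Tessera wins → own bid €122.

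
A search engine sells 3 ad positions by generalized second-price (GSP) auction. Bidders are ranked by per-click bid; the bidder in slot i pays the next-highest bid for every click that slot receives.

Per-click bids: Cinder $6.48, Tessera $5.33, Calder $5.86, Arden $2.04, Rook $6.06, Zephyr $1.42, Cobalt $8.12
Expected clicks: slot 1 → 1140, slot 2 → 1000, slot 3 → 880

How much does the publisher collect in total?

Total revenue: $18604.00

Sorting advertisers: $8.12 (Cobalt) > $6.48 (Cinder) > $6.06 (Rook) > $5.86 (Calder) > …
Slot 1: Cobalt pays $6.48 × 1140 = $7387.20
Slot 2: Cinder pays $6.06 × 1000 = $6060.00
Slot 3: Rook pays $5.86 × 880 = $5156.80
Total = $18604.00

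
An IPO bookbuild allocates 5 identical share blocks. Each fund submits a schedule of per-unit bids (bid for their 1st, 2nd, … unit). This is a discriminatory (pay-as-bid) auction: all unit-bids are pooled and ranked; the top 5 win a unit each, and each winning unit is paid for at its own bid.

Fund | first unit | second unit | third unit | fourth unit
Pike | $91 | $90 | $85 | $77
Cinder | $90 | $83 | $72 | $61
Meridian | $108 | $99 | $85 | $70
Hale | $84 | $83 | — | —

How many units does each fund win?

Cinder 1, Meridian 2, Pike 2

Pooled unit-bids ranked (top 5): 108 (Meridian-1), 99 (Meridian-2), 91 (Pike-1), 90 (Pike-2), 90 (Cinder-1)
Next rejected bid: $85 (not a price — pay-as-bid).
Allocation: Cinder 1, Meridian 2, Pike 2.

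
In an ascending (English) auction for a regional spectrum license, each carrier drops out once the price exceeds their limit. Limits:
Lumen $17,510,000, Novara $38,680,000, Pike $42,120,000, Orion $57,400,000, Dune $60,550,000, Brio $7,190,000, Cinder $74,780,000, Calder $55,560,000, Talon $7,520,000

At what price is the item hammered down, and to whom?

Cinder wins at $60,550,000

Limits ranked: 74,780,000 (Cinder) > 60,550,000 (Dune) > 57,400,000 (Orion) > 55,560,000 (Calder) > 42,120,000 (Pike) > 38,680,000 (Novara) > …
Once the price passes $60,550,000, only Cinder is left; the hammer falls at Dune's limit of $60,550,000.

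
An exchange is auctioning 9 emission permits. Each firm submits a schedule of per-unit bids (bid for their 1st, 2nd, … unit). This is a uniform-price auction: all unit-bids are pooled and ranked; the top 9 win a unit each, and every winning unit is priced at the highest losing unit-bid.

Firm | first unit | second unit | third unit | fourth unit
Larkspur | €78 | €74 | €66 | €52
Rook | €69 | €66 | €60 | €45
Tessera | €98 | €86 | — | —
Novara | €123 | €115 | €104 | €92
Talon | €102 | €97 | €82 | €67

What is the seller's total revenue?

Total revenue: €702

All unit-bids, highest first — top 9: 123 (Novara-1), 115 (Novara-2), 104 (Novara-3), 102 (Talon-1), 98 (Tessera-1), 97 (Talon-2), 92 (Novara-4), 86 (Tessera-2), 82 (Talon-3)
The (k+1)-th unit-bid is €78.
Allocation: Novara 4, Talon 3, Tessera 2. Every unit priced at €78.
Revenue = 9 × 78 = €702.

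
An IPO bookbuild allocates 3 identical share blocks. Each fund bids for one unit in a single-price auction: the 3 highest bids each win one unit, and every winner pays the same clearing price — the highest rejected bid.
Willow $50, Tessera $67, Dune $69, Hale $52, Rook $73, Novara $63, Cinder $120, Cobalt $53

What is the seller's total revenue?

Total revenue: $201

Ordering the bids: 120 (Cinder), 73 (Rook), 69 (Dune), 67 (Tessera), 63 (Novara), …
Winners (3 units): Cinder, Rook, Dune.
Highest unsuccessful bid: $67 → clearing price.
Total revenue = 3 × $67 = $201.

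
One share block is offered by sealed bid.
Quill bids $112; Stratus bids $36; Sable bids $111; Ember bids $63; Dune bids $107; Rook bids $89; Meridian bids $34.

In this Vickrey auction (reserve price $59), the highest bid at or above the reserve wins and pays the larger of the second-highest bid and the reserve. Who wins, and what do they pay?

Quill pays $111

Sorting bids: 112 (Quill) > 111 (Sable) > 107 (Dune) > 89 (Rook) > 63 (Ember) > 36 (Stratus) > …
Quill has the top bid at or above the reserve ($112).
Second-highest bid $111 exceeds the reserve $59 → payment $111.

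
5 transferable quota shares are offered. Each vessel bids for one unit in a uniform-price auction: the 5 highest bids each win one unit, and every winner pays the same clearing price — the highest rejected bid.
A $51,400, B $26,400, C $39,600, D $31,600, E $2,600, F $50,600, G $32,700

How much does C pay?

C pays $26,400

Ordering the bids: 51,400 (A), 50,600 (F), 39,600 (C), 32,700 (G), 31,600 (D), 26,400 (B), 2,600 (E)
Winners (5 units): A, F, C, G, D.
First losing bid is B's $26,400, which sets the uniform price.
C wins → pays $26,400.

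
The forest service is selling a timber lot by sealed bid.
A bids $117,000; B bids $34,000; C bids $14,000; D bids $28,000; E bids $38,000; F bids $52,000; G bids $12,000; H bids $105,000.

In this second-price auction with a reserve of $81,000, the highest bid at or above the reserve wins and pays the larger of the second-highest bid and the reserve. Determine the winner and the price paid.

A pays $105,000

Sorting bids: 117,000 (A) > 105,000 (H) > 52,000 (F) > 38,000 (E) > 34,000 (B) > 28,000 (D) > …
A has the top bid at or above the reserve ($117,000).
Second-highest bid $105,000 exceeds the reserve $81,000 → payment $105,000.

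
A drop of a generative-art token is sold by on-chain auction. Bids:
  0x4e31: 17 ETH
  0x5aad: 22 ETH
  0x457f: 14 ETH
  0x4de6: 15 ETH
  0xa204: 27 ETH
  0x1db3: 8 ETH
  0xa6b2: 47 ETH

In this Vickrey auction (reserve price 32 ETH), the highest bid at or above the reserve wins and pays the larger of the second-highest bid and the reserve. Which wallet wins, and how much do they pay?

0xa6b2 pays 32 ETH

Vickrey auction (reserve price 32 ETH): the highest bid at or above the reserve wins and pays the larger of the second-highest bid and the reserve.
Sorting bids: 47 (0xa6b2) > 27 (0xa204) > 22 (0x5aad) > 17 (0x4e31) > 15 (0x4de6) > 14 (0x457f) > …
Highest eligible bid: 0xa6b2 at 47 ETH.
max(second-highest 27 ETH, reserve 32 ETH) = 32 ETH.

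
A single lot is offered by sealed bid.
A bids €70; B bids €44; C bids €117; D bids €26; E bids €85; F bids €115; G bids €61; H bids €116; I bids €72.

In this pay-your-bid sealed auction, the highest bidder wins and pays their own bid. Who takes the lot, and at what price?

Rule: the highest bidder wins and pays their own bid.
Bids ranked: 117 (C) > 116 (H) > 115 (F) > 85 (E) > 72 (I) > 70 (A) > …
C is highest → pays own bid, €117.

C pays €117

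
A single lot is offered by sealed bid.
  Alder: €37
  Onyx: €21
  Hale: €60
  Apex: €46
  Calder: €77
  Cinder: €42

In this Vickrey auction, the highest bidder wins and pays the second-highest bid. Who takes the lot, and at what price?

Calder pays €60

Vickrey auction: the highest bidder wins and pays the second-highest bid.
Sorting bids: 77 (Calder) > 60 (Hale) > 46 (Apex) > 42 (Cinder) > 37 (Alder) > 21 (Onyx)
Second-price: Calder pays Hale's bid of €60.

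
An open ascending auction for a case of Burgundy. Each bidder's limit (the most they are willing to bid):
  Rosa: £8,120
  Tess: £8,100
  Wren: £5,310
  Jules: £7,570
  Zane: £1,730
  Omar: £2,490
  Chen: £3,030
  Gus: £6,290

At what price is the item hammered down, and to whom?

Rosa wins at £8,100

Limits in order: 8,120 (Rosa) > 8,100 (Tess) > 7,570 (Jules) > 6,290 (Gus) > 5,310 (Wren) > 3,030 (Chen) > …
Once the price passes £8,100, only Rosa is left; the hammer falls at Tess's limit of £8,100.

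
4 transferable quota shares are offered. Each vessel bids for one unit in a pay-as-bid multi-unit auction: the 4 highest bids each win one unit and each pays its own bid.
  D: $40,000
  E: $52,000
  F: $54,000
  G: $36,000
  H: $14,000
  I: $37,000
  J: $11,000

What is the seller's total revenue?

Ordering the bids: 54,000 (F), 52,000 (E), 40,000 (D), 37,000 (I), 36,000 (G), 14,000 (H), …
Winners (4 units): F, E, D, I.
Total revenue = 54,000 + 52,000 + 40,000 + 37,000 = $183,000.

Total revenue: $183,000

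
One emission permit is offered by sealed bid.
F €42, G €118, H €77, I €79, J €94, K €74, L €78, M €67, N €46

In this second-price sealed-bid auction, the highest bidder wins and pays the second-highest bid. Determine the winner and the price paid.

Bids in order: 118 (G) > 94 (J) > 79 (I) > 78 (L) > 77 (H) > 74 (K) > …
Second-price: G pays J's bid of €94.

G pays €94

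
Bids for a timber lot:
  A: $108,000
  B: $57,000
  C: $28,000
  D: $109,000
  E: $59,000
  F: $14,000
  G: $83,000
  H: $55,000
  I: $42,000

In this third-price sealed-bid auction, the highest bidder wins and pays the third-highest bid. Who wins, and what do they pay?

Bids in order: 109,000 (D) > 108,000 (A) > 83,000 (G) > 59,000 (E) > 57,000 (B) > 55,000 (H) > …
D is highest; pays the third-highest bid, $83,000.

D pays $83,000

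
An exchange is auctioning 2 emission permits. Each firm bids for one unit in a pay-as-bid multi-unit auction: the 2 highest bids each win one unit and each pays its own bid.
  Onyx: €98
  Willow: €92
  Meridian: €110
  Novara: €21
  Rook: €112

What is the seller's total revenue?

Bids ranked high→low: 112 (Rook), 110 (Meridian), 98 (Onyx), 92 (Willow), …
The 2 highest are Rook, Meridian.
Total revenue = 112 + 110 = €222.

Total revenue: €222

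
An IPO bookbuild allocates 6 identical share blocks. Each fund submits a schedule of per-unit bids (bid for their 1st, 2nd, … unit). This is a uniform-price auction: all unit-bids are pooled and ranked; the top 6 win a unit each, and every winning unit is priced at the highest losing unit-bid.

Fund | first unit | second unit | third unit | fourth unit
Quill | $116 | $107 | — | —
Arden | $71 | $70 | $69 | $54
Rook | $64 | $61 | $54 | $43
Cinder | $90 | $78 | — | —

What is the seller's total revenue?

Total revenue: $414

Pooled unit-bids ranked (top 6): 116 (Quill-1), 107 (Quill-2), 90 (Cinder-1), 78 (Cinder-2), 71 (Arden-1), 70 (Arden-2)
The (k+1)-th unit-bid is $69.
Allocation: Arden 2, Cinder 2, Quill 2. Every unit priced at $69.
Revenue = 6 × 69 = $414.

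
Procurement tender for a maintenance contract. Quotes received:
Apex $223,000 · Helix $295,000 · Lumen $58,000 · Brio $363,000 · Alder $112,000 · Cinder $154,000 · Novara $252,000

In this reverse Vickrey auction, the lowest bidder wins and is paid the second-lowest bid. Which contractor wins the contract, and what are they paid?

Lumen is paid $112,000

Sorting bids: 58,000 (Lumen) < 112,000 (Alder) < 154,000 (Cinder) < 223,000 (Apex) < 252,000 (Novara) < 295,000 (Helix) < …
Second-price: Lumen is paid Alder's bid of $112,000.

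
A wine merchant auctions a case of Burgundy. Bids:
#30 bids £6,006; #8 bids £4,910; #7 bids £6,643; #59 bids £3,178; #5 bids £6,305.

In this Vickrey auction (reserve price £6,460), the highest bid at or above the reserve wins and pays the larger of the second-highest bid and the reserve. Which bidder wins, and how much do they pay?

Vickrey auction (reserve price £6,460): the highest bid at or above the reserve wins and pays the larger of the second-highest bid and the reserve.
Sorting bids: 6,643 (#7) > 6,305 (#5) > 6,006 (#30) > 4,910 (#8) > 3,178 (#59)
#7 has the top bid at or above the reserve (£6,643).
max(second-highest £6,305, reserve £6,460) = £6,460.

#7 pays £6,460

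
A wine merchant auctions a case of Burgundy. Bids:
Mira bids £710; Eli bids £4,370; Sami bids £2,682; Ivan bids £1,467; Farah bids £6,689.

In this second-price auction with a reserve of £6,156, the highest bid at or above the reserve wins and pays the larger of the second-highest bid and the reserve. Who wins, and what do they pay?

Rule: the highest bid at or above the reserve wins and pays the larger of the second-highest bid and the reserve.
Sorting bids: 6,689 (Farah) > 4,370 (Eli) > 2,682 (Sami) > 1,467 (Ivan) > 710 (Mira)
Highest eligible bid: Farah at £6,689.
max(second-highest £4,370, reserve £6,156) = £6,156.

Farah pays £6,156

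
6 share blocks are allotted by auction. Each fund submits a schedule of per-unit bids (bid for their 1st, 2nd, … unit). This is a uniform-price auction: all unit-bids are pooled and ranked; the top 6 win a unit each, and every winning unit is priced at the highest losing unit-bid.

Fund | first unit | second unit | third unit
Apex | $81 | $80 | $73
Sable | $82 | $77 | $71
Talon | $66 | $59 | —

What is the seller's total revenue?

Total revenue: $396

Merging the schedules and taking the best 6: 82 (Sable-1), 81 (Apex-1), 80 (Apex-2), 77 (Sable-2), 73 (Apex-3), 71 (Sable-3)
First bid not allocated: $66.
Allocation: Apex 3, Sable 3. Every unit priced at $66.
Revenue = 6 × 66 = $396.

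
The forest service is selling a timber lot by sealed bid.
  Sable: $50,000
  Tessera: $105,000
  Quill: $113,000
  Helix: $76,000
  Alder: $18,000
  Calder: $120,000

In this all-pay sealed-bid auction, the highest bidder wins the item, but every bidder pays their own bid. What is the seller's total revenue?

All-pay sealed-bid auction: the highest bidder wins the item, but every bidder pays their own bid.
Sorting bids: 120,000 (Calder) > 113,000 (Quill) > 105,000 (Tessera) > 76,000 (Helix) > 50,000 (Sable) > 18,000 (Alder)
Calder wins with the top bid; all bids are sunk regardless.
Every bidder forfeits their bid regardless of winning.
Revenue = 50,000 + 105,000 + 113,000 + 76,000 + 18,000 + 120,000 = $482,000.

Total revenue: $482,000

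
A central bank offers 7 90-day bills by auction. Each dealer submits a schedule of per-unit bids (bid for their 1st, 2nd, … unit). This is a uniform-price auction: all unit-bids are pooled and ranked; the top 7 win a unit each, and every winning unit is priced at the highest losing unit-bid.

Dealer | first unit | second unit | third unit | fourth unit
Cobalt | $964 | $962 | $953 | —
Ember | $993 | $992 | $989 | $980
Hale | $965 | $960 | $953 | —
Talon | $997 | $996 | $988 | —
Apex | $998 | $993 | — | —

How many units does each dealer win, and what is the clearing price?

Apex 2, Ember 3, Talon 2; clearing price $988

Merging the schedules and taking the best 7: 998 (Apex-1), 997 (Talon-1), 996 (Talon-2), 993 (Ember-1), 993 (Apex-2), 992 (Ember-2), 989 (Ember-3)
First bid not allocated: $988.
Allocation: Apex 2, Ember 3, Talon 2.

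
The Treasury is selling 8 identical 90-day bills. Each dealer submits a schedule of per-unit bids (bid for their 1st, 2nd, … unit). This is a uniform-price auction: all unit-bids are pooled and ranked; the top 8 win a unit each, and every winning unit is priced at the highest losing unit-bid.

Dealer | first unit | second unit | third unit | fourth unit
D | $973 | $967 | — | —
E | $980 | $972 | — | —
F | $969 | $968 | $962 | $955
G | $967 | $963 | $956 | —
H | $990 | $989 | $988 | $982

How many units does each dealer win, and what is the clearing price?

Merging the schedules and taking the best 8: 990 (H-1), 989 (H-2), 988 (H-3), 982 (H-4), 980 (E-1), 973 (D-1), 972 (E-2), 969 (F-1)
Highest rejected unit-bid = $968.
Allocation: D 1, E 2, F 1, H 4.

D 1, E 2, F 1, H 4; clearing price $968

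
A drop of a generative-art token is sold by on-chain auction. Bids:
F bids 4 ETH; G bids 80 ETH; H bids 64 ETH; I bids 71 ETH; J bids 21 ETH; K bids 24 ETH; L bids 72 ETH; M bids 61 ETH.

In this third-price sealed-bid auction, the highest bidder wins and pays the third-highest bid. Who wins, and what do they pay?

Third-price sealed-bid auction: the highest bidder wins and pays the third-highest bid.
Bids ranked: 80 (G) > 72 (L) > 71 (I) > 64 (H) > 61 (M) > 24 (K) > …
G is highest; pays the third-highest bid, 71 ETH.

G pays 71 ETH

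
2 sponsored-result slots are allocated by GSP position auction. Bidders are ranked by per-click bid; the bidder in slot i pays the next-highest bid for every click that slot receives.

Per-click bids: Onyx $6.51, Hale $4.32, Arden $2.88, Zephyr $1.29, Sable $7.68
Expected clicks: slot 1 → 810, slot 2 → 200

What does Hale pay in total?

Hale pays $0.00

Per-click bids in order: $7.68 (Sable) > $6.51 (Onyx) > $4.32 (Hale) > …
Hale ranks below slot 2 → no slot, pays nothing.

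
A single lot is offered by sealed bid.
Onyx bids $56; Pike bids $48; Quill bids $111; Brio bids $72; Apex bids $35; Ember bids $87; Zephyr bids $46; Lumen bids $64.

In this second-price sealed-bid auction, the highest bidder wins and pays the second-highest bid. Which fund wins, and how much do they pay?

Quill pays $87

Rule: the highest bidder wins and pays the second-highest bid.
Bids ranked: 111 (Quill) > 87 (Ember) > 72 (Brio) > 64 (Lumen) > 56 (Onyx) > 48 (Pike) > …
Quill is highest; pays the second-highest bid, $87.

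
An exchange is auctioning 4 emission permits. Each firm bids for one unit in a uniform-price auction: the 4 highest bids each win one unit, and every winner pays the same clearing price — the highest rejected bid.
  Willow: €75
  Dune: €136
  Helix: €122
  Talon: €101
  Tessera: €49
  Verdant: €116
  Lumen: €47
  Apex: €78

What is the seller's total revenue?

Bids ranked high→low: 136 (Dune), 122 (Helix), 116 (Verdant), 101 (Talon), 78 (Apex), 75 (Willow), …
Top 4: Dune, Helix, Verdant, Talon.
Clearing price = highest rejected bid = €78.
Total revenue = 4 × €78 = €312.

Total revenue: €312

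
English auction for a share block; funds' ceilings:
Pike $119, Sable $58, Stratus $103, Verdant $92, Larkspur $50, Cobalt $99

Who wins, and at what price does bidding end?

Ascending (English) auction: the price rises until one bidder remains; the winner pays the price at which the last rival dropped out.
Sorting limits: 119 (Pike) > 103 (Stratus) > 99 (Cobalt) > 92 (Verdant) > 58 (Sable) > 50 (Larkspur)
Once the price passes $103, only Pike is left; the hammer falls at Stratus's limit of $103.

Pike wins at $103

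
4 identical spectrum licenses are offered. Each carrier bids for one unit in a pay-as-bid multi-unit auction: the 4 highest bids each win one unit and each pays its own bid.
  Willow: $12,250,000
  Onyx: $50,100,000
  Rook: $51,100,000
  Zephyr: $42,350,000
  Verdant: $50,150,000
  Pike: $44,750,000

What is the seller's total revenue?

Total revenue: $196,100,000

Bids ranked high→low: 51,100,000 (Rook), 50,150,000 (Verdant), 50,100,000 (Onyx), 44,750,000 (Pike), 42,350,000 (Zephyr), 12,250,000 (Willow)
The 4 highest are Rook, Verdant, Onyx, Pike.
Total revenue = 51,100,000 + 50,150,000 + 50,100,000 + 44,750,000 = $196,100,000.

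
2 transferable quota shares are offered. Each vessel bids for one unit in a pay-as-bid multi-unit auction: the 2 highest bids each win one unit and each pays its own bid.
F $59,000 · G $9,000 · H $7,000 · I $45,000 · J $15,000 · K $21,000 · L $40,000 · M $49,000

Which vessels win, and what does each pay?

Ordering the bids: 59,000 (F), 49,000 (M), 45,000 (I), 40,000 (L), …
Winners (2 units): F, M.
Each winner pays its own bid: F $59,000, M $49,000.

F $59,000, M $49,000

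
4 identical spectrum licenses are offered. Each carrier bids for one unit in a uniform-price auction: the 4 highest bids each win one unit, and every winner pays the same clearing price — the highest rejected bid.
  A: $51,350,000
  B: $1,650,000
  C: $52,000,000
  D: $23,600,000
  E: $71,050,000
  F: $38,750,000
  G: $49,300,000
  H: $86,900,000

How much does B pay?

B pays $0

Bids ranked high→low: 86,900,000 (H), 71,050,000 (E), 52,000,000 (C), 51,350,000 (A), 49,300,000 (G), 38,750,000 (F), …
The 4 highest are H, E, C, A.
Clearing price = highest rejected bid = $49,300,000.
B does not win → pays $0.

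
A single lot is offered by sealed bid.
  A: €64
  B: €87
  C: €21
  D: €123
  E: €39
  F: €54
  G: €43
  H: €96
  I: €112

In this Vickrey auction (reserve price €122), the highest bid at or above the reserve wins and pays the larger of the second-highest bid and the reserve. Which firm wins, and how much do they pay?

D pays €122

Rule: the highest bid at or above the reserve wins and pays the larger of the second-highest bid and the reserve.
Sorting bids: 123 (D) > 112 (I) > 96 (H) > 87 (B) > 64 (A) > 54 (F) > …
D has the top bid at or above the reserve (€123).
Second-highest bid €112 is below the reserve €122, so the reserve binds → payment €122.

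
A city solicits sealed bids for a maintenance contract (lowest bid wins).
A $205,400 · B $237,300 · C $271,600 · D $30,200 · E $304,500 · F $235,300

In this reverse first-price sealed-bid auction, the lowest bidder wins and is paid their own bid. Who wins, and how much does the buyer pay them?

Rule: the lowest bidder wins and is paid their own bid.
Sorting bids: 30,200 (D) < 205,400 (A) < 235,300 (F) < 237,300 (B) < 271,600 (C) < 304,500 (E)
First-price: D is paid what they bid, $30,200.

D is paid $30,200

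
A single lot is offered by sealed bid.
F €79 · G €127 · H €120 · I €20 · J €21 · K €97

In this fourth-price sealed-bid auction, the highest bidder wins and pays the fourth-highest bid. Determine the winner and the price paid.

Rule: the highest bidder wins and pays the fourth-highest bid.
Sorting bids: 127 (G) > 120 (H) > 97 (K) > 79 (F) > 21 (J) > 20 (I)
G is highest; pays the fourth-highest bid, €79.

G pays €79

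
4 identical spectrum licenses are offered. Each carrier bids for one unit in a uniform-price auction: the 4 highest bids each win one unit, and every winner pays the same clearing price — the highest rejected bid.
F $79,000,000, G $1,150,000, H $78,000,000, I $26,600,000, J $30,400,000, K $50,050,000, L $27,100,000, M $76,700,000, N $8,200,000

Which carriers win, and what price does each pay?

Ordering the bids: 79,000,000 (F), 78,000,000 (H), 76,700,000 (M), 50,050,000 (K), 30,400,000 (J), 27,100,000 (L), …
Top 4: F, H, M, K.
Highest unsuccessful bid: $30,400,000 → clearing price.

F, H, M, K; each pays $30,400,000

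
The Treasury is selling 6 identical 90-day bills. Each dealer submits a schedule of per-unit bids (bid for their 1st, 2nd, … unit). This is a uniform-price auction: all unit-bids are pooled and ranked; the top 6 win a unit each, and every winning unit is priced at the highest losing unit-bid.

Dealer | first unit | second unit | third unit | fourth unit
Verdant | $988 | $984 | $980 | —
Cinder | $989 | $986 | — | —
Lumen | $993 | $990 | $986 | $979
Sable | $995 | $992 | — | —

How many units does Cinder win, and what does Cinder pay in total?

Cinder: 1 unit, pays $986

All unit-bids, highest first — top 6: 995 (Sable-1), 993 (Lumen-1), 992 (Sable-2), 990 (Lumen-2), 989 (Cinder-1), 988 (Verdant-1)
The (k+1)-th unit-bid is $986.
Cinder wins 1 unit(s) at $986 each.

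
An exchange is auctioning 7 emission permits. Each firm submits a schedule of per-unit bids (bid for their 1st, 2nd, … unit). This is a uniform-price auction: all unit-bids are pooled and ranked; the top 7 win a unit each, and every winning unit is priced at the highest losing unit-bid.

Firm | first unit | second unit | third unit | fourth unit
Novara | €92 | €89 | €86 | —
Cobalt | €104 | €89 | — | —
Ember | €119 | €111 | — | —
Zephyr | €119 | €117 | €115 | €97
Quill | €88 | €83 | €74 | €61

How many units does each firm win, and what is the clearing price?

Pooled unit-bids ranked (top 7): 119 (Ember-1), 119 (Zephyr-1), 117 (Zephyr-2), 115 (Zephyr-3), 111 (Ember-2), 104 (Cobalt-1), 97 (Zephyr-4)
First bid not allocated: €92.
Allocation: Cobalt 1, Ember 2, Zephyr 4.

Cobalt 1, Ember 2, Zephyr 4; clearing price €92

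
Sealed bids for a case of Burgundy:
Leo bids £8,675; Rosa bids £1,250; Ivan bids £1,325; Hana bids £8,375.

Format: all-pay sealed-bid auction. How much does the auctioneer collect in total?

Bids in order: 8,675 (Leo) > 8,375 (Hana) > 1,325 (Ivan) > 1,250 (Rosa)
Every bidder forfeits their bid regardless of winning.
Revenue = 8,675 + 1,250 + 1,325 + 8,375 = £19,625.

Total revenue: £19,625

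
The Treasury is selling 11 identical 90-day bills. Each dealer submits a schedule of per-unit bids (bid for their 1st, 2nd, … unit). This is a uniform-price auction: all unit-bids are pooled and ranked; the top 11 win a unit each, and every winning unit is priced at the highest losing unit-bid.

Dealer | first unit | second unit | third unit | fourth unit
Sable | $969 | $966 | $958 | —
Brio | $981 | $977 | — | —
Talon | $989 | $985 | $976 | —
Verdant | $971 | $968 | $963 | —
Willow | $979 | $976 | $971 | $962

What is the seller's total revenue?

Merging the schedules and taking the best 11: 989 (Talon-1), 985 (Talon-2), 981 (Brio-1), 979 (Willow-1), 977 (Brio-2), 976 (Talon-3), 976 (Willow-2), 971 (Verdant-1), 971 (Willow-3), 969 (Sable-1), 968 (Verdant-2)
Highest rejected unit-bid = $966.
Allocation: Brio 2, Sable 1, Talon 3, Verdant 2, Willow 3. Every unit priced at $966.
Revenue = 11 × 966 = $10,626.

Total revenue: $10,626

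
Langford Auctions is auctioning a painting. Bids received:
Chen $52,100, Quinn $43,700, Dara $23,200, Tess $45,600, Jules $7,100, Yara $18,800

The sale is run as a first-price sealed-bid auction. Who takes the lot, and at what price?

Chen pays $52,100

Bids in order: 52,100 (Chen) > 45,600 (Tess) > 43,700 (Quinn) > 23,200 (Dara) > 18,800 (Yara) > 7,100 (Jules)
First-price: Chen pays what they bid, $52,100.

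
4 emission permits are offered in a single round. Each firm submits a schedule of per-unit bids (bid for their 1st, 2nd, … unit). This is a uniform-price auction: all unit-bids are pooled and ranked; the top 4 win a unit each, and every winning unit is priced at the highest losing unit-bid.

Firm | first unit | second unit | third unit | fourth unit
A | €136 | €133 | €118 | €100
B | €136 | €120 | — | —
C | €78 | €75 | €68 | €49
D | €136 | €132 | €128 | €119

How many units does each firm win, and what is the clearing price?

A 2, B 1, D 1; clearing price €132

All unit-bids, highest first — top 4: 136 (A-1), 136 (B-1), 136 (D-1), 133 (A-2)
First bid not allocated: €132.
Allocation: A 2, B 1, D 1.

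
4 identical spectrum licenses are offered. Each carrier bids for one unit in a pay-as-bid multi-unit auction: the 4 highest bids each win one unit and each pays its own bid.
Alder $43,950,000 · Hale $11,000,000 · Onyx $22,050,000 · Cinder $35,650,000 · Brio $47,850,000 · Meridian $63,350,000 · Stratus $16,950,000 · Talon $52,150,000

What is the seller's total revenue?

Total revenue: $207,300,000

Ordering the bids: 63,350,000 (Meridian), 52,150,000 (Talon), 47,850,000 (Brio), 43,950,000 (Alder), 35,650,000 (Cinder), 22,050,000 (Onyx), …
The 4 highest are Meridian, Talon, Brio, Alder.
Total revenue = 63,350,000 + 52,150,000 + 47,850,000 + 43,950,000 = $207,300,000.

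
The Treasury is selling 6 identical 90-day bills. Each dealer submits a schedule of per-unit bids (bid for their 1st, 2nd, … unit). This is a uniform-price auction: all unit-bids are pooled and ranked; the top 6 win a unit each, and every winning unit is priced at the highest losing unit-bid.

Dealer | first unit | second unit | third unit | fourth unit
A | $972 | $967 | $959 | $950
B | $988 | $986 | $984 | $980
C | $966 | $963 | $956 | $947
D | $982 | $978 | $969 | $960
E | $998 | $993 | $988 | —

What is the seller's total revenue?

Total revenue: $5,892

Pooled unit-bids ranked (top 6): 998 (E-1), 993 (E-2), 988 (B-1), 988 (E-3), 986 (B-2), 984 (B-3)
Highest rejected unit-bid = $982.
Allocation: B 3, E 3. Every unit priced at $982.
Revenue = 6 × 982 = $5,892.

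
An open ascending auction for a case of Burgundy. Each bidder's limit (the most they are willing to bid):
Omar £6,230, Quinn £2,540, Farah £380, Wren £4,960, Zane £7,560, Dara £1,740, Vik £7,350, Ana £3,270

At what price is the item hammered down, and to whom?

Zane wins at £7,350

Rule: the price rises until one bidder remains; the winner pays the price at which the last rival dropped out.
Sorting limits: 7,560 (Zane) > 7,350 (Vik) > 6,230 (Omar) > 4,960 (Wren) > 3,270 (Ana) > 2,540 (Quinn) > …
Vik is the last rival to drop out, at £7,350; Zane remains and wins at that price.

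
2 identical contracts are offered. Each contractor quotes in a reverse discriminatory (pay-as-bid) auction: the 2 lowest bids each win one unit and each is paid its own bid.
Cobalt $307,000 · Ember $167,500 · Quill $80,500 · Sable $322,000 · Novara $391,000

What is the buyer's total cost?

Total cost: $248,000

Ordering the bids: 80,500 (Quill), 167,500 (Ember), 307,000 (Cobalt), 322,000 (Sable), …
Lowest 2: Quill, Ember.
Total cost = 80,500 + 167,500 = $248,000.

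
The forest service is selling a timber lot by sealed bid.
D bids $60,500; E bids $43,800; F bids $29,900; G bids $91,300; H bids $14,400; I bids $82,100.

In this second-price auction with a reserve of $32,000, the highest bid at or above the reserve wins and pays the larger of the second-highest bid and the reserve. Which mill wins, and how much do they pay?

G pays $82,100

Rule: the highest bid at or above the reserve wins and pays the larger of the second-highest bid and the reserve.
Bids ranked: 91,300 (G) > 82,100 (I) > 60,500 (D) > 43,800 (E) > 29,900 (F) > 14,400 (H)
G has the top bid at or above the reserve ($91,300).
Second-highest bid $82,100 exceeds the reserve $32,000 → payment $82,100.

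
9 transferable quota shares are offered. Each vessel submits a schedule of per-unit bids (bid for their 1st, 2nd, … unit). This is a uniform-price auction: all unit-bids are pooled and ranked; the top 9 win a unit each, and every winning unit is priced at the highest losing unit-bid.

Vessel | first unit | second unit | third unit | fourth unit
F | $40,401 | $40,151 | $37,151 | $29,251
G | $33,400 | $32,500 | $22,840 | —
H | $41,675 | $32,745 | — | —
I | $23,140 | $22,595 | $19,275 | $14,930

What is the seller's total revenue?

Total revenue: $205,560

Merging the schedules and taking the best 9: 41,675 (H-1), 40,401 (F-1), 40,151 (F-2), 37,151 (F-3), 33,400 (G-1), 32,745 (H-2), 32,500 (G-2), 29,251 (F-4), 23,140 (I-1)
Highest rejected unit-bid = $22,840.
Allocation: F 4, G 2, H 2, I 1. Every unit priced at $22,840.
Revenue = 9 × 22,840 = $205,560.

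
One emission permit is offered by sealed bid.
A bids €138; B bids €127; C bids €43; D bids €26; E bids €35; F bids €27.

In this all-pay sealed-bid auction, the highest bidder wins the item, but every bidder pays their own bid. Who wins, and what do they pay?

A pays €138

Rule: the highest bidder wins the item, but every bidder pays their own bid.
Bids in order: 138 (A) > 127 (B) > 43 (C) > 35 (E) > 27 (F) > 26 (D)
A is highest and takes the item; every bidder forfeits their bid.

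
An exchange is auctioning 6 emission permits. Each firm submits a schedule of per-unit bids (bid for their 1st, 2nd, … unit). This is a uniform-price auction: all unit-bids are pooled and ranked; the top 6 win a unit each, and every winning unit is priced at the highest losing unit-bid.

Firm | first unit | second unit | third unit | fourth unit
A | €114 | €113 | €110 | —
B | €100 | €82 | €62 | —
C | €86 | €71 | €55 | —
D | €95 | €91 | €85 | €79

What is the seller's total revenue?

Pooled unit-bids ranked (top 6): 114 (A-1), 113 (A-2), 110 (A-3), 100 (B-1), 95 (D-1), 91 (D-2)
First bid not allocated: €86.
Allocation: A 3, B 1, D 2. Every unit priced at €86.
Revenue = 6 × 86 = €516.

Total revenue: €516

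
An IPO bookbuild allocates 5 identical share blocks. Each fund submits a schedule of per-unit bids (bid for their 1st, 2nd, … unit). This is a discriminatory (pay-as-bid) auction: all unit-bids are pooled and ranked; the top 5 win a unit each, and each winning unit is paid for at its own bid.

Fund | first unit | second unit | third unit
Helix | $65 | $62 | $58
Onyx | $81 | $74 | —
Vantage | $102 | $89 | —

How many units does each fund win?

Pooled unit-bids ranked (top 5): 102 (Vantage-1), 89 (Vantage-2), 81 (Onyx-1), 74 (Onyx-2), 65 (Helix-1)
Next rejected bid: $62 (not a price — pay-as-bid).
Allocation: Helix 1, Onyx 2, Vantage 2.

Helix 1, Onyx 2, Vantage 2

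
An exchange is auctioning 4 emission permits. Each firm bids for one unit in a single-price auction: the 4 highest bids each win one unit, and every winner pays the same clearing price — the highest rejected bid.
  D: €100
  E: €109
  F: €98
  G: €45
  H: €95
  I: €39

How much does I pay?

I pays €0

Bids ranked high→low: 109 (E), 100 (D), 98 (F), 95 (H), 45 (G), 39 (I)
Winners (4 units): E, D, F, H.
First losing bid is G's €45, which sets the uniform price.
I does not win → pays €0.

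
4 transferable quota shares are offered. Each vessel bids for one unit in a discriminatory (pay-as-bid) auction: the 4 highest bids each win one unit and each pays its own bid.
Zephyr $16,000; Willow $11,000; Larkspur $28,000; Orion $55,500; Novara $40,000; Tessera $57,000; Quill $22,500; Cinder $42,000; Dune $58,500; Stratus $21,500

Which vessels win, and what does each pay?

Sorting: 58,500 (Dune), 57,000 (Tessera), 55,500 (Orion), 42,000 (Cinder), 40,000 (Novara), 28,000 (Larkspur), …
Top 4: Dune, Tessera, Orion, Cinder.
Each winner pays its own bid: Dune $58,500, Tessera $57,000, Orion $55,500, Cinder $42,000.

Dune $58,500, Tessera $57,000, Orion $55,500, Cinder $42,000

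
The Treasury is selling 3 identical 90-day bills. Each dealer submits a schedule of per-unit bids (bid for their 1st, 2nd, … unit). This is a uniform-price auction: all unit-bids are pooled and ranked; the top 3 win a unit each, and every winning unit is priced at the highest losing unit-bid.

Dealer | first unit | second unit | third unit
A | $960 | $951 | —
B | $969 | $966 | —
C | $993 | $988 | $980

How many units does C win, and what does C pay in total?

Merging the schedules and taking the best 3: 993 (C-1), 988 (C-2), 980 (C-3)
Highest rejected unit-bid = $969.
C wins 3 unit(s) at $969 each.

C: 3 units, pays $2,907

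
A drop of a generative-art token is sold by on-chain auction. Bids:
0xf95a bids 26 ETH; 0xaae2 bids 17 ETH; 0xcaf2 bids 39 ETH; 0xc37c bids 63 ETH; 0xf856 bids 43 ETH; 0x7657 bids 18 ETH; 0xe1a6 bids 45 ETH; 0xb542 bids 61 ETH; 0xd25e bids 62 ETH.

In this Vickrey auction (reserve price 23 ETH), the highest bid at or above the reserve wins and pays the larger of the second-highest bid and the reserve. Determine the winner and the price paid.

0xc37c pays 62 ETH

Bids ranked: 63 (0xc37c) > 62 (0xd25e) > 61 (0xb542) > 45 (0xe1a6) > 43 (0xf856) > 39 (0xcaf2) > …
Highest eligible bid: 0xc37c at 63 ETH.
max(second-highest 62 ETH, reserve 23 ETH) = 62 ETH; the reserve does not bind.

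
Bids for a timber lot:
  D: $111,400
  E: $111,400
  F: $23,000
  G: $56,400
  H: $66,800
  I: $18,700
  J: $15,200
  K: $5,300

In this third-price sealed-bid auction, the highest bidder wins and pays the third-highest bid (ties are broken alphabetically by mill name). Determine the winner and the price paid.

Bids ranked: 111,400 (D) > 111,400 (E) > 66,800 (H) > 56,400 (G) > 23,000 (F) > 18,700 (I) > …
D and E tie at $111,400; tie-break gives it to D.
D is highest; pays the third-highest bid, $66,800.

D pays $66,800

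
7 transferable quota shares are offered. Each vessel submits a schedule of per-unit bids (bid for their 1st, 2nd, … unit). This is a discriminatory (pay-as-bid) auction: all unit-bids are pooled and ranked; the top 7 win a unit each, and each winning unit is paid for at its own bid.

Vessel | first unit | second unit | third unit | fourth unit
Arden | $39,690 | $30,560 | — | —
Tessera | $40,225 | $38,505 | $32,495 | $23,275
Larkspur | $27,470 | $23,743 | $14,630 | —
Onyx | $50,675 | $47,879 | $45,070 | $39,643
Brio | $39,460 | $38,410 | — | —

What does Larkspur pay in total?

Merging the schedules and taking the best 7: 50,675 (Onyx-1), 47,879 (Onyx-2), 45,070 (Onyx-3), 40,225 (Tessera-1), 39,690 (Arden-1), 39,643 (Onyx-4), 39,460 (Brio-1)
Next rejected bid: $38,505 (not a price — pay-as-bid).
Larkspur wins no units.

Larkspur pays $0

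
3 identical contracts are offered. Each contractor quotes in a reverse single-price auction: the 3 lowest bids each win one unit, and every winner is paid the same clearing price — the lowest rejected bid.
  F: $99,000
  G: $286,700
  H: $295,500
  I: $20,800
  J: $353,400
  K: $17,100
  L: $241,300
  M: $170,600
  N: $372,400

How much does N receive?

N is paid $0

Bids ranked low→high: 17,100 (K), 20,800 (I), 99,000 (F), 170,600 (M), 241,300 (L), …
The 3 lowest are K, I, F.
Lowest unsuccessful bid: $170,600 → clearing price.
N does not win → is paid $0.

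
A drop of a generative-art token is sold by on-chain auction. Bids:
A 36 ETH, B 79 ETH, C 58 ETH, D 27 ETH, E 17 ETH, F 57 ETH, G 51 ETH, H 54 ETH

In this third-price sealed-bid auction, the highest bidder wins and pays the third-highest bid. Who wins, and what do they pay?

Sorting bids: 79 (B) > 58 (C) > 57 (F) > 54 (H) > 51 (G) > 36 (A) > …
B is highest; pays the third-highest bid, 57 ETH.

B pays 57 ETH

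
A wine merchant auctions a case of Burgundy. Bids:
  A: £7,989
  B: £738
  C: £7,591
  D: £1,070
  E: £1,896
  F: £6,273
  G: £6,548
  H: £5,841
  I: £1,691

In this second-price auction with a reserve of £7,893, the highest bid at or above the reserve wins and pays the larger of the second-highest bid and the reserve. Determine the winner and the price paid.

Sorting bids: 7,989 (A) > 7,591 (C) > 6,548 (G) > 6,273 (F) > 5,841 (H) > 1,896 (E) > …
A has the top bid at or above the reserve (£7,989).
max(second-highest £7,591, reserve £7,893) = £7,893.

A pays £7,893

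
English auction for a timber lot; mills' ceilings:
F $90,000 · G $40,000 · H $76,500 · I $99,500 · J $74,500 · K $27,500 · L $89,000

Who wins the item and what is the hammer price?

I wins at $90,000

Rule: the price rises until one bidder remains; the winner pays the price at which the last rival dropped out.
Sorting limits: 99,500 (I) > 90,000 (F) > 89,000 (L) > 76,500 (H) > 74,500 (J) > 40,000 (G) > …
Bidding ends when F exits at $90,000; I takes it.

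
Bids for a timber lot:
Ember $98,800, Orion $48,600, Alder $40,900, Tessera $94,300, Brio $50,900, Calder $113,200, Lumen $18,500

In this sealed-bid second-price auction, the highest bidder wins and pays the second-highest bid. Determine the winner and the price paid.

Sealed-bid second-price auction: the highest bidder wins and pays the second-highest bid.
Bids in order: 113,200 (Calder) > 98,800 (Ember) > 94,300 (Tessera) > 50,900 (Brio) > 48,600 (Orion) > 40,900 (Alder) > …
Calder wins with the highest bid; price is set by the runner-up at $98,800.

Calder pays $98,800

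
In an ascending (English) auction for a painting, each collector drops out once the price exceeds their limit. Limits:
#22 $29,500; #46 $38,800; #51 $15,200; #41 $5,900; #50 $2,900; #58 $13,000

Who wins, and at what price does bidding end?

Sorting limits: 38,800 (#46) > 29,500 (#22) > 15,200 (#51) > 13,000 (#58) > 5,900 (#41) > 2,900 (#50)
#22 is the last rival to drop out, at $29,500; #46 remains and wins at that price.

#46 wins at $29,500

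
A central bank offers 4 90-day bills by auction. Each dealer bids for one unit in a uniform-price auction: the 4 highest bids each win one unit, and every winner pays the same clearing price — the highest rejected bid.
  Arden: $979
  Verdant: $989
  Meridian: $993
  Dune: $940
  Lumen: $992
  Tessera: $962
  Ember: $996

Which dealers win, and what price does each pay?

Ordering the bids: 996 (Ember), 993 (Meridian), 992 (Lumen), 989 (Verdant), 979 (Arden), 962 (Tessera), …
Winners (4 units): Ember, Meridian, Lumen, Verdant.
First losing bid is Arden's $979, which sets the uniform price.

Ember, Meridian, Lumen, Verdant; each pays $979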